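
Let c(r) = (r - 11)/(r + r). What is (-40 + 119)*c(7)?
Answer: -158/7 ≈ -22.571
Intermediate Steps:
c(r) = (-11 + r)/(2*r) (c(r) = (-11 + r)/((2*r)) = (-11 + r)*(1/(2*r)) = (-11 + r)/(2*r))
(-40 + 119)*c(7) = (-40 + 119)*((1/2)*(-11 + 7)/7) = 79*((1/2)*(1/7)*(-4)) = 79*(-2/7) = -158/7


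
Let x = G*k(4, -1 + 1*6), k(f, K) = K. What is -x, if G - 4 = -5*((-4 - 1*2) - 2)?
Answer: -220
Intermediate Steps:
G = 44 (G = 4 - 5*((-4 - 1*2) - 2) = 4 - 5*((-4 - 2) - 2) = 4 - 5*(-6 - 2) = 4 - 5*(-8) = 4 + 40 = 44)
x = 220 (x = 44*(-1 + 1*6) = 44*(-1 + 6) = 44*5 = 220)
-x = -1*220 = -220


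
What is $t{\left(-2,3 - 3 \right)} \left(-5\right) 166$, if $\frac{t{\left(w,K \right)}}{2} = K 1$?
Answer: $0$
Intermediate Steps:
$t{\left(w,K \right)} = 2 K$ ($t{\left(w,K \right)} = 2 K 1 = 2 K$)
$t{\left(-2,3 - 3 \right)} \left(-5\right) 166 = 2 \left(3 - 3\right) \left(-5\right) 166 = 2 \cdot 0 \left(-5\right) 166 = 0 \left(-5\right) 166 = 0 \cdot 166 = 0$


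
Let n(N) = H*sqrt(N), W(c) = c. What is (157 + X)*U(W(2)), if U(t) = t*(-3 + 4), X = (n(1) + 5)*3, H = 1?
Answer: 350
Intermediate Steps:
n(N) = sqrt(N) (n(N) = 1*sqrt(N) = sqrt(N))
X = 18 (X = (sqrt(1) + 5)*3 = (1 + 5)*3 = 6*3 = 18)
U(t) = t (U(t) = t*1 = t)
(157 + X)*U(W(2)) = (157 + 18)*2 = 175*2 = 350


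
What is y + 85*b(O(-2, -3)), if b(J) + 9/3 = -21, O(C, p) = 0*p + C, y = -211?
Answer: -2251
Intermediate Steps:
O(C, p) = C (O(C, p) = 0 + C = C)
b(J) = -24 (b(J) = -3 - 21 = -24)
y + 85*b(O(-2, -3)) = -211 + 85*(-24) = -211 - 2040 = -2251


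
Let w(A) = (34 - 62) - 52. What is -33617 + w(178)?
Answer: -33697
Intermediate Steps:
w(A) = -80 (w(A) = -28 - 52 = -80)
-33617 + w(178) = -33617 - 80 = -33697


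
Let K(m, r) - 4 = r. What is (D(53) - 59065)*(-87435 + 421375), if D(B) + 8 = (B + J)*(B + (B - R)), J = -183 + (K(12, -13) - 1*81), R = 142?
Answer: -17082032820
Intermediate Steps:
K(m, r) = 4 + r
J = -273 (J = -183 + ((4 - 13) - 1*81) = -183 + (-9 - 81) = -183 - 90 = -273)
D(B) = -8 + (-273 + B)*(-142 + 2*B) (D(B) = -8 + (B - 273)*(B + (B - 1*142)) = -8 + (-273 + B)*(B + (B - 142)) = -8 + (-273 + B)*(B + (-142 + B)) = -8 + (-273 + B)*(-142 + 2*B))
(D(53) - 59065)*(-87435 + 421375) = ((38758 - 688*53 + 2*53²) - 59065)*(-87435 + 421375) = ((38758 - 36464 + 2*2809) - 59065)*333940 = ((38758 - 36464 + 5618) - 59065)*333940 = (7912 - 59065)*333940 = -51153*333940 = -17082032820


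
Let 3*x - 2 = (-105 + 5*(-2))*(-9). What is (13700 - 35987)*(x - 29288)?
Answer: 645037783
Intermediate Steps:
x = 1037/3 (x = ⅔ + ((-105 + 5*(-2))*(-9))/3 = ⅔ + ((-105 - 10)*(-9))/3 = ⅔ + (-115*(-9))/3 = ⅔ + (⅓)*1035 = ⅔ + 345 = 1037/3 ≈ 345.67)
(13700 - 35987)*(x - 29288) = (13700 - 35987)*(1037/3 - 29288) = -22287*(-86827/3) = 645037783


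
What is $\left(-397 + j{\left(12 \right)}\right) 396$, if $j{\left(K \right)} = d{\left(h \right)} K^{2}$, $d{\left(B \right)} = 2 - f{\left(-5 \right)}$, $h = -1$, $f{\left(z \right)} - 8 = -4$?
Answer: $-271260$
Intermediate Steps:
$f{\left(z \right)} = 4$ ($f{\left(z \right)} = 8 - 4 = 4$)
$d{\left(B \right)} = -2$ ($d{\left(B \right)} = 2 - 4 = -2$)
$j{\left(K \right)} = - 2 K^{2}$
$\left(-397 + j{\left(12 \right)}\right) 396 = \left(-397 - 2 \cdot 12^{2}\right) 396 = \left(-397 - 288\right) 396 = \left(-685\right) 396 = -271260$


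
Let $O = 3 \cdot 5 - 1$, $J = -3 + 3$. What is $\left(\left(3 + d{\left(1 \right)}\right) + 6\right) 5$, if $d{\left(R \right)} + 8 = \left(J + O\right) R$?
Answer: $75$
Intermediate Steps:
$J = 0$
$O = 14$ ($O = 15 - 1 = 14$)
$d{\left(R \right)} = -8 + 14 R$ ($d{\left(R \right)} = -8 + \left(0 + 14\right) R = -8 + 14 R$)
$\left(\left(3 + d{\left(1 \right)}\right) + 6\right) 5 = \left(\left(3 + \left(-8 + 14 \cdot 1\right)\right) + 6\right) 5 = \left(\left(3 + \left(-8 + 14\right)\right) + 6\right) 5 = \left(\left(3 + 6\right) + 6\right) 5 = \left(9 + 6\right) 5 = 15 \cdot 5 = 75$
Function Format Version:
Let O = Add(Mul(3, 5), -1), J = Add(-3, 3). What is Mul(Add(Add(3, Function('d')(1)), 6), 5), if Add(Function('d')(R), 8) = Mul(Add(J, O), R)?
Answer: 75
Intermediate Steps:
J = 0
O = 14 (O = Add(15, -1) = 14)
Function('d')(R) = Add(-8, Mul(14, R)) (Function('d')(R) = Add(-8, Mul(Add(0, 14), R)) = Add(-8, Mul(14, R)))
Mul(Add(Add(3, Function('d')(1)), 6), 5) = Mul(Add(Add(3, Add(-8, Mul(14, 1))), 6), 5) = Mul(Add(Add(3, Add(-8, 14)), 6), 5) = Mul(Add(Add(3, 6), 6), 5) = Mul(Add(9, 6), 5) = Mul(15, 5) = 75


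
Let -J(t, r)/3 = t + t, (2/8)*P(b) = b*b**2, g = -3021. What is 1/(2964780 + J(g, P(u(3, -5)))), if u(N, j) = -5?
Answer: 1/2982906 ≈ 3.3524e-7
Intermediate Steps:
P(b) = 4*b**3 (P(b) = 4*(b*b**2) = 4*b**3)
J(t, r) = -6*t (J(t, r) = -3*(t + t) = -6*t)
1/(2964780 + J(g, P(u(3, -5)))) = 1/(2964780 - 6*(-3021)) = 1/(2964780 + 18126) = 1/2982906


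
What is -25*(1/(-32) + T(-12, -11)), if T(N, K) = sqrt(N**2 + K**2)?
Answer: 25/32 - 25*sqrt(265) ≈ -406.19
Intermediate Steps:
T(N, K) = sqrt(K**2 + N**2)
-25*(1/(-32) + T(-12, -11)) = -25*(1/(-32) + sqrt((-11)**2 + (-12)**2)) = -25*(1*(-1/32) + sqrt(121 + 144)) = -25*(-1/32 + sqrt(265)) = 25/32 - 25*sqrt(265)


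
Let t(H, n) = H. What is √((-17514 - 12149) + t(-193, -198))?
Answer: 4*I*√1866 ≈ 172.79*I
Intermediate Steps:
√((-17514 - 12149) + t(-193, -198)) = √((-17514 - 12149) - 193) = √(-29663 - 193) = √(-29856) = 4*I*√1866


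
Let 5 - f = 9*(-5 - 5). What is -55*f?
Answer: -5225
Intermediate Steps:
f = 95 (f = 5 - 9*(-5 - 5) = 5 - 9*(-10) = 5 - 1*(-90) = 5 + 90 = 95)
-55*f = -55*95 = -5225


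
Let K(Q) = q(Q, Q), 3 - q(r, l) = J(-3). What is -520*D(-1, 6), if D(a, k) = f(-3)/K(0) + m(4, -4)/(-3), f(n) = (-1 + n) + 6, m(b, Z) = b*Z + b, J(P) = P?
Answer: -6760/3 ≈ -2253.3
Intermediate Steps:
q(r, l) = 6 (q(r, l) = 3 - 1*(-3) = 3 + 3 = 6)
m(b, Z) = b + Z*b (m(b, Z) = Z*b + b = b + Z*b)
K(Q) = 6
f(n) = 5 + n
D(a, k) = 13/3 (D(a, k) = (5 - 3)/6 + (4*(1 - 4))/(-3) = 2*(1/6) + (4*(-3))*(-1/3) = 1/3 - 12*(-1/3) = 1/3 + 4 = 13/3)
-520*D(-1, 6) = -520*13/3 = -6760/3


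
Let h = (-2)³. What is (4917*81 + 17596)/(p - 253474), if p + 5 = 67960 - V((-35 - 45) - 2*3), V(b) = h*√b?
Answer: -77152343087/34417304865 - 3326984*I*√86/34417304865 ≈ -2.2417 - 0.00089644*I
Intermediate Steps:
h = -8
V(b) = -8*√b
p = 67955 + 8*I*√86 (p = -5 + (67960 - (-8)*√((-35 - 45) - 2*3)) = -5 + (67960 - (-8)*√(-80 - 6)) = -5 + (67960 - (-8)*√(-86)) = -5 + (67960 - (-8)*I*√86) = -5 + (67960 + 8*I*√86) = 67955 + 8*I*√86 ≈ 67955.0 + 74.189*I)
(4917*81 + 17596)/(p - 253474) = (4917*81 + 17596)/((67955 + 8*I*√86) - 253474) = (398277 + 17596)/(-185519 + 8*I*√86) = 415873/(-185519 + 8*I*√86)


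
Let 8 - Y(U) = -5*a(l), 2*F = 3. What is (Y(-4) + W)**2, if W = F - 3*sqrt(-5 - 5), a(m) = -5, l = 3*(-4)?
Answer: 601/4 + 93*I*sqrt(10) ≈ 150.25 + 294.09*I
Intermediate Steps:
l = -12
F = 3/2 (F = (1/2)*3 = 3/2 ≈ 1.5000)
Y(U) = -17 (Y(U) = 8 - (-5)*(-5) = 8 - 1*25 = 8 - 25 = -17)
W = 3/2 - 3*I*sqrt(10) (W = 3/2 - 3*sqrt(-5 - 5) = 3/2 - 3*I*sqrt(10) ≈ 1.5 - 9.4868*I)
(Y(-4) + W)**2 = (-17 + (3/2 - 3*I*sqrt(10)))**2 = (-31/2 - 3*I*sqrt(10))**2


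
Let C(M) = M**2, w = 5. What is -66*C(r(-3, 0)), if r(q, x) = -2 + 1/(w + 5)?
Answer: -11913/50 ≈ -238.26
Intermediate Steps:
r(q, x) = -19/10 (r(q, x) = -2 + 1/(5 + 5) = -2 + 1/10 = -19/10)
-66*C(r(-3, 0)) = -66*(-19/10)**2 = -66*361/100 = -11913/50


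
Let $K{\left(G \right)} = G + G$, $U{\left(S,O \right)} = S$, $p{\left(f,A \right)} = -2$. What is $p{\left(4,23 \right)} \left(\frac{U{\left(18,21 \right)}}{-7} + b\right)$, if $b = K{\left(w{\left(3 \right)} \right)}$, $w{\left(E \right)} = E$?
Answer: $- \frac{48}{7} \approx -6.8571$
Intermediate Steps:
$K{\left(G \right)} = 2 G$
$b = 6$ ($b = 2 \cdot 3 = 6$)
$p{\left(4,23 \right)} \left(\frac{U{\left(18,21 \right)}}{-7} + b\right) = - 2 \left(\frac{18}{-7} + 6\right) = - 2 \left(18 \left(- \frac{1}{7}\right) + 6\right) = - 2 \left(- \frac{18}{7} + 6\right) = \left(-2\right) \frac{24}{7} = - \frac{48}{7}$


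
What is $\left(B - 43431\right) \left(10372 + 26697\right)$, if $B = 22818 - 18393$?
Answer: $-1445913414$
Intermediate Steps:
$B = 4425$
$\left(B - 43431\right) \left(10372 + 26697\right) = \left(4425 - 43431\right) \left(10372 + 26697\right) = \left(-39006\right) 37069 = -1445913414$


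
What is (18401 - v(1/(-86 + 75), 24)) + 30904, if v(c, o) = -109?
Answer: 49414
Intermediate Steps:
(18401 - v(1/(-86 + 75), 24)) + 30904 = (18401 - 1*(-109)) + 30904 = (18401 + 109) + 30904 = 18510 + 30904 = 49414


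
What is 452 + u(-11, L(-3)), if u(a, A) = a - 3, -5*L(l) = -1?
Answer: 438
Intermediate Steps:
L(l) = 1/5 (L(l) = -1/5*(-1) = 1/5)
u(a, A) = -3 + a
452 + u(-11, L(-3)) = 452 + (-3 - 11) = 452 - 14 = 438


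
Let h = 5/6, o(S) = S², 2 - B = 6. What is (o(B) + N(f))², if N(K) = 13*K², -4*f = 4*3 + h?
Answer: 7446481849/331776 ≈ 22444.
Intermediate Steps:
B = -4 (B = 2 - 1*6 = 2 - 6 = -4)
h = ⅚ (h = 5*(⅙) = ⅚ ≈ 0.83333)
f = -77/24 (f = -(4*3 + ⅚)/4 = -(12 + ⅚)/4 = -¼*77/6 = -77/24 ≈ -3.2083)
(o(B) + N(f))² = ((-4)² + 13*(-77/24)²)² = (16 + 13*(5929/576))² = (16 + 77077/576)² = (86293/576)² = 7446481849/331776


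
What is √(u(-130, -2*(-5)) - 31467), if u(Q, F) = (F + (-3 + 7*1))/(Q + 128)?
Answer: I*√31474 ≈ 177.41*I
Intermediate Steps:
u(Q, F) = (4 + F)/(128 + Q) (u(Q, F) = (F + (-3 + 7))/(128 + Q) = (F + 4)/(128 + Q) = (4 + F)/(128 + Q))
√(u(-130, -2*(-5)) - 31467) = √((4 - 2*(-5))/(128 - 130) - 31467) = √((4 + 10)/(-2) - 31467) = √(-½*14 - 31467) = √(-7 - 31467) = √(-31474) = I*√31474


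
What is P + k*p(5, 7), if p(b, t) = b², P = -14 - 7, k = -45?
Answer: -1146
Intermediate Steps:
P = -21
P + k*p(5, 7) = -21 - 45*5² = -21 - 45*25 = -21 - 1125 = -1146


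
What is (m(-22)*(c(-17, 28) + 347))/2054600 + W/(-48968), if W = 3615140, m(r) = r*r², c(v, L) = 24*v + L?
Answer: -231576877259/3144051650 ≈ -73.656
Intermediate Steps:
c(v, L) = L + 24*v
m(r) = r³
(m(-22)*(c(-17, 28) + 347))/2054600 + W/(-48968) = ((-22)³*((28 + 24*(-17)) + 347))/2054600 + 3615140/(-48968) = -10648*((28 - 408) + 347)*(1/2054600) + 3615140*(-1/48968) = -10648*(-380 + 347)*(1/2054600) - 903785/12242 = -10648*(-33)*(1/2054600) - 903785/12242 = 351384*(1/2054600) - 903785/12242 = 43923/256825 - 903785/12242 = -231576877259/3144051650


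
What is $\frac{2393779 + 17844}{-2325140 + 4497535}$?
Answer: $\frac{2411623}{2172395} \approx 1.1101$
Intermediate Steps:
$\frac{2393779 + 17844}{-2325140 + 4497535} = \frac{2411623}{2172395}$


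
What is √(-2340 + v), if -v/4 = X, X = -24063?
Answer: 2*√23478 ≈ 306.45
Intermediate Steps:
v = 96252 (v = -4*(-24063) = 96252)
√(-2340 + v) = √(-2340 + 96252) = √93912 = 2*√23478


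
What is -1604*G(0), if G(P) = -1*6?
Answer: 9624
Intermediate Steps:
G(P) = -6
-1604*G(0) = -1604*(-6) = 9624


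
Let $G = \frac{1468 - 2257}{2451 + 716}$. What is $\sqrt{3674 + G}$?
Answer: $\frac{\sqrt{36847313423}}{3167} \approx 60.611$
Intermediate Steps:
$G = - \frac{789}{3167} \approx -0.24913$
$\sqrt{3674 + G} = \sqrt{3674 - \frac{789}{3167}} = \sqrt{\frac{11634769}{3167}} = \frac{\sqrt{36847313423}}{3167}$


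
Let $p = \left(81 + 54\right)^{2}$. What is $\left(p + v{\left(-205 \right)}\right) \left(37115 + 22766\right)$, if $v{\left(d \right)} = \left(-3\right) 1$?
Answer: $1091151582$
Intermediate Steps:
$p = 18225$ ($p = 135^{2} = 18225$)
$v{\left(d \right)} = -3$
$\left(p + v{\left(-205 \right)}\right) \left(37115 + 22766\right) = \left(18225 - 3\right) \left(37115 + 22766\right) = 18222 \cdot 59881 = 1091151582$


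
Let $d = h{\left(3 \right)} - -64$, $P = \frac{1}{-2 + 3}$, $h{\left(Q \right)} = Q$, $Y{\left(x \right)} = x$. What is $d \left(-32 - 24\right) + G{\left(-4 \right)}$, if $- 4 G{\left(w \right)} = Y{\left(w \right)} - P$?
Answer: $- \frac{15003}{4} \approx -3750.8$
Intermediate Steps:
$P = 1$ ($P = 1^{-1} = 1$)
$d = 67$ ($d = 3 - -64 = 3 + 64 = 67$)
$G{\left(w \right)} = \frac{1}{4} - \frac{w}{4}$ ($G{\left(w \right)} = - \frac{w - 1}{4} = - \frac{-1 + w}{4} = \frac{1}{4} - \frac{w}{4}$)
$d \left(-32 - 24\right) + G{\left(-4 \right)} = 67 \left(-32 - 24\right) + \left(\frac{1}{4} - -1\right) = 67 \left(-56\right) + \left(\frac{1}{4} + 1\right) = -3752 + \frac{5}{4} = - \frac{15003}{4}$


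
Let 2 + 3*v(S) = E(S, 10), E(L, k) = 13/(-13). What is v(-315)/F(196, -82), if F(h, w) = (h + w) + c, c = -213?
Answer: 1/99 ≈ 0.010101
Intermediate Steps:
E(L, k) = -1 (E(L, k) = 13*(-1/13) = -1)
v(S) = -1 (v(S) = -⅔ + (⅓)*(-1) = -⅔ - ⅓ = -1)
F(h, w) = -213 + h + w (F(h, w) = (h + w) - 213 = -213 + h + w)
v(-315)/F(196, -82) = -1/(-213 + 196 - 82) = -1/(-99) = -1*(-1/99) = 1/99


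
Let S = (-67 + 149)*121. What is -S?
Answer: -9922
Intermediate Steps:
S = 9922 (S = 82*121 = 9922)
-S = -1*9922 = -9922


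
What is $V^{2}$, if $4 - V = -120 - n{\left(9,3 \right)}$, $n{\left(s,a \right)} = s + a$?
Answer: $18496$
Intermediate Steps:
$n{\left(s,a \right)} = a + s$
$V = 136$ ($V = 4 - \left(-120 - \left(3 + 9\right)\right) = 4 - \left(-120 - 12\right) = 4 - -132 = 4 + 132 = 136$)
$V^{2} = 136^{2} = 18496$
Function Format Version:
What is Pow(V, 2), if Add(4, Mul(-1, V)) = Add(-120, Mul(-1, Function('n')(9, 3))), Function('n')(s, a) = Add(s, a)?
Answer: 18496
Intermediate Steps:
Function('n')(s, a) = Add(a, s)
V = 136 (V = Add(4, Mul(-1, Add(-120, Mul(-1, Add(3, 9))))) = Add(4, Mul(-1, Add(-120, Mul(-1, 12)))) = Add(4, Mul(-1, Add(-120, -12))) = Add(4, Mul(-1, -132)) = Add(4, 132) = 136)
Pow(V, 2) = Pow(136, 2) = 18496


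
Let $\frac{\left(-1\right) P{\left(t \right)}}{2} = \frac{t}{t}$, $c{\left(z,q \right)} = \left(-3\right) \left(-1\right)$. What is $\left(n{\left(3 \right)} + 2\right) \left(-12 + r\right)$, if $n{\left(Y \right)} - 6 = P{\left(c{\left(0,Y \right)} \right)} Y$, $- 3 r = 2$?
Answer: $- \frac{76}{3} \approx -25.333$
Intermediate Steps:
$r = - \frac{2}{3}$ ($r = \left(- \frac{1}{3}\right) 2 = - \frac{2}{3} \approx -0.66667$)
$c{\left(z,q \right)} = 3$
$P{\left(t \right)} = -2$ ($P{\left(t \right)} = - 2 \frac{t}{t} = \left(-2\right) 1 = -2$)
$n{\left(Y \right)} = 6 - 2 Y$
$\left(n{\left(3 \right)} + 2\right) \left(-12 + r\right) = \left(\left(6 - 6\right) + 2\right) \left(-12 - \frac{2}{3}\right) = \left(\left(6 - 6\right) + 2\right) \left(- \frac{38}{3}\right) = \left(0 + 2\right) \left(- \frac{38}{3}\right) = 2 \left(- \frac{38}{3}\right) = - \frac{76}{3}$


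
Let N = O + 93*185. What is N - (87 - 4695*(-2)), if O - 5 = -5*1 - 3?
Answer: 7725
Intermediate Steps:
O = -3 (O = 5 + (-5*1 - 3) = 5 + (-5 - 3) = 5 - 8 = -3)
N = 17202 (N = -3 + 93*185 = -3 + 17205 = 17202)
N - (87 - 4695*(-2)) = 17202 - (87 - 4695*(-2)) = 17202 - (87 - 313*(-30)) = 17202 - (87 + 9390) = 17202 - 1*9477 = 17202 - 9477 = 7725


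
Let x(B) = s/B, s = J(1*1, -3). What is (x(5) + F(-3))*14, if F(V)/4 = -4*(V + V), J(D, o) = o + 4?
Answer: 6734/5 ≈ 1346.8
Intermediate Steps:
J(D, o) = 4 + o
F(V) = -32*V (F(V) = 4*(-4*(V + V)) = 4*(-8*V) = -32*V)
s = 1 (s = 4 - 3 = 1)
x(B) = 1/B
(x(5) + F(-3))*14 = (1/5 - 32*(-3))*14 = (⅕ + 96)*14 = (481/5)*14 = 6734/5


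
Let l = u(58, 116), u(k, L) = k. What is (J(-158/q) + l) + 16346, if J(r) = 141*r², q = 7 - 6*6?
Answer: 17315688/841 ≈ 20589.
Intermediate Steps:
l = 58
q = -29 (q = 7 - 36 = -29)
(J(-158/q) + l) + 16346 = (141*(-158/(-29))² + 58) + 16346 = (141*(-158*(-1/29))² + 58) + 16346 = (141*(158/29)² + 58) + 16346 = (141*(24964/841) + 58) + 16346 = (3519924/841 + 58) + 16346 = 3568702/841 + 16346 = 17315688/841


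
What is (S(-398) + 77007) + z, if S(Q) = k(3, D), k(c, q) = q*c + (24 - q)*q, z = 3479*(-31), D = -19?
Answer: -31716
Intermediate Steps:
z = -107849
k(c, q) = c*q + q*(24 - q)
S(Q) = -874 (S(Q) = -19*(24 + 3 - 1*(-19)) = -19*(24 + 3 + 19) = -19*46 = -874)
(S(-398) + 77007) + z = (-874 + 77007) - 107849 = 76133 - 107849 = -31716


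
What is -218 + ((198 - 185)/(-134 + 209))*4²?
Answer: -16142/75 ≈ -215.23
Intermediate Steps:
-218 + ((198 - 185)/(-134 + 209))*4² = -218 + (13/75)*16 = -218 + 208/75 = -16142/75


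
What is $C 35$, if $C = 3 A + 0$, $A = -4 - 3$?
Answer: $-735$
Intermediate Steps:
$A = -7$
$C = -21$ ($C = 3 \left(-7\right) + 0 = -21 + 0 = -21$)
$C 35 = \left(-21\right) 35 = -735$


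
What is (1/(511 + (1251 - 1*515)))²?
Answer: 1/1555009 ≈ 6.4308e-7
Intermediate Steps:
(1/(511 + (1251 - 1*515)))² = (1/(511 + (1251 - 515)))² = (1/(511 + 736))² = (1/1247)² = 1/1555009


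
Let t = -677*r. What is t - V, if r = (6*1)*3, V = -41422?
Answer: 29236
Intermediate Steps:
r = 18 (r = 6*3 = 18)
t = -12186 (t = -677*18 = -12186)
t - V = -12186 - 1*(-41422) = -12186 + 41422 = 29236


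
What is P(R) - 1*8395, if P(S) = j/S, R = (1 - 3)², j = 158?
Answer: -16711/2 ≈ -8355.5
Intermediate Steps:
R = 4 (R = (-2)² = 4)
P(S) = 158/S
P(R) - 1*8395 = 158/4 - 1*8395 = 158*(¼) - 8395 = 79/2 - 8395 = -16711/2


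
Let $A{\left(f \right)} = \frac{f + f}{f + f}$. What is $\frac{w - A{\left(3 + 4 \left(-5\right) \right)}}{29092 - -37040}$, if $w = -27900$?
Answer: $- \frac{27901}{66132} \approx -0.4219$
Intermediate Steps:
$A{\left(f \right)} = 1$ ($A{\left(f \right)} = \frac{2 f}{2 f} = 2 f \frac{1}{2 f} = 1$)
$\frac{w - A{\left(3 + 4 \left(-5\right) \right)}}{29092 - -37040} = \frac{-27900 - 1}{29092 - -37040} = \frac{-27900 - 1}{29092 + 37040} = - \frac{27901}{66132}$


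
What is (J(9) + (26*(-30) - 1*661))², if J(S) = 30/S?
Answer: 18601969/9 ≈ 2.0669e+6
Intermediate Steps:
(J(9) + (26*(-30) - 1*661))² = (30/9 + (26*(-30) - 1*661))² = (30*(⅑) + (-780 - 661))² = (10/3 - 1441)² = (-4313/3)² = 18601969/9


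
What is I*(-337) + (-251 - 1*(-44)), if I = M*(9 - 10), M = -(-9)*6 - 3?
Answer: 16980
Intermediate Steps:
M = 51 (M = -3*(-18) - 3 = 54 - 3 = 51)
I = -51 (I = 51*(9 - 10) = 51*(-1) = -51)
I*(-337) + (-251 - 1*(-44)) = -51*(-337) + (-251 - 1*(-44)) = 17187 + (-251 + 44) = 17187 - 207 = 16980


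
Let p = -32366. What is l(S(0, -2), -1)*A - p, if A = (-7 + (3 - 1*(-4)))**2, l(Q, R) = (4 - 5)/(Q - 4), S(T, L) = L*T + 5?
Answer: 32366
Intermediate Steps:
S(T, L) = 5 + L*T
l(Q, R) = -1/(-4 + Q)
A = 0 (A = (-7 + (3 + 4))**2 = (-7 + 7)**2 = 0**2 = 0)
l(S(0, -2), -1)*A - p = -1/(-4 + (5 - 2*0))*0 - 1*(-32366) = -1/(-4 + (5 + 0))*0 + 32366 = -1/(-4 + 5)*0 + 32366 = -1/1*0 + 32366 = -1*1*0 + 32366 = -1*0 + 32366 = 0 + 32366 = 32366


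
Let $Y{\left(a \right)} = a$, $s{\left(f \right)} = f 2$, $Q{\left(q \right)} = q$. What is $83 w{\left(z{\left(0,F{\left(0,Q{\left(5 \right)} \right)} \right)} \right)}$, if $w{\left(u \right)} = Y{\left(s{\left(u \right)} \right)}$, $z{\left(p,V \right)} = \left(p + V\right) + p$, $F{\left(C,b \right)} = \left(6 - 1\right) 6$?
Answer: $4980$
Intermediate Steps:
$s{\left(f \right)} = 2 f$
$F{\left(C,b \right)} = 30$ ($F{\left(C,b \right)} = 5 \cdot 6 = 30$)
$z{\left(p,V \right)} = V + 2 p$ ($z{\left(p,V \right)} = \left(V + p\right) + p = V + 2 p$)
$w{\left(u \right)} = 2 u$
$83 w{\left(z{\left(0,F{\left(0,Q{\left(5 \right)} \right)} \right)} \right)} = 83 \cdot 2 \left(30 + 2 \cdot 0\right) = 83 \cdot 2 \left(30 + 0\right) = 83 \cdot 2 \cdot 30 = 83 \cdot 60 = 4980$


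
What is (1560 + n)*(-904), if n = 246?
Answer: -1632624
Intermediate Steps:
(1560 + n)*(-904) = (1560 + 246)*(-904) = 1806*(-904) = -1632624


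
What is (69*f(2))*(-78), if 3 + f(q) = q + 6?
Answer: -26910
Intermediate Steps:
f(q) = 3 + q (f(q) = -3 + (q + 6) = -3 + (6 + q) = 3 + q)
(69*f(2))*(-78) = (69*(3 + 2))*(-78) = (69*5)*(-78) = 345*(-78) = -26910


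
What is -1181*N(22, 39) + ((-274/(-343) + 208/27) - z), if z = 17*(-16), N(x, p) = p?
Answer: -423954665/9261 ≈ -45779.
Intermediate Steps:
z = -272
-1181*N(22, 39) + ((-274/(-343) + 208/27) - z) = -1181*39 + ((-274/(-343) + 208/27) - 1*(-272)) = -46059 + ((-274*(-1/343) + 208*(1/27)) + 272) = -46059 + ((274/343 + 208/27) + 272) = -46059 + (78742/9261 + 272) = -46059 + 2597734/9261 = -423954665/9261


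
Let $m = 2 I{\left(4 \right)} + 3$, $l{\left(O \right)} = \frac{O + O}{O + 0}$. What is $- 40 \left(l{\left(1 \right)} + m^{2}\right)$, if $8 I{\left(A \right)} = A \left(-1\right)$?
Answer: $-240$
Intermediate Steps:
$I{\left(A \right)} = - \frac{A}{8}$ ($I{\left(A \right)} = \frac{A \left(-1\right)}{8} = \frac{\left(-1\right) A}{8} = - \frac{A}{8}$)
$l{\left(O \right)} = 2$ ($l{\left(O \right)} = \frac{2 O}{O} = 2$)
$m = 2$ ($m = 2 \left(\left(- \frac{1}{8}\right) 4\right) + 3 = 2 \left(- \frac{1}{2}\right) + 3 = -1 + 3 = 2$)
$- 40 \left(l{\left(1 \right)} + m^{2}\right) = - 40 \left(2 + 2^{2}\right) = - 40 \left(2 + 4\right) = \left(-40\right) 6 = -240$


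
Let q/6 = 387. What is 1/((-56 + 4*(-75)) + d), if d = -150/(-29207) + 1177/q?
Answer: -67818654/24108715885 ≈ -0.0028130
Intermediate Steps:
q = 2322 (q = 6*387 = 2322)
d = 34724939/67818654 (d = -150/(-29207) + 1177/2322 = -150*(-1/29207) + 1177*(1/2322) = 150/29207 + 1177/2322 = 34724939/67818654 ≈ 0.51203)
1/((-56 + 4*(-75)) + d) = 1/((-56 + 4*(-75)) + 34724939/67818654) = 1/((-56 - 300) + 34724939/67818654) = 1/(-356 + 34724939/67818654) = 1/(-24108715885/67818654) = -67818654/24108715885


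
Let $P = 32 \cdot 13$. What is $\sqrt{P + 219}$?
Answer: $\sqrt{635} \approx 25.199$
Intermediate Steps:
$P = 416$
$\sqrt{P + 219} = \sqrt{416 + 219} = \sqrt{635}$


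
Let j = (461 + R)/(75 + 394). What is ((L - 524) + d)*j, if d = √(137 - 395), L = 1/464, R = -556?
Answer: 23097825/217616 - 95*I*√258/469 ≈ 106.14 - 3.2536*I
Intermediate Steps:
L = 1/464 ≈ 0.0021552
j = -95/469 (j = (461 - 556)/(75 + 394) = -95/469 ≈ -0.20256)
d = I*√258 (d = √(-258) = I*√258 ≈ 16.062*I)
((L - 524) + d)*j = ((1/464 - 524) + I*√258)*(-95/469) = (-243135/464 + I*√258)*(-95/469) = 23097825/217616 - 95*I*√258/469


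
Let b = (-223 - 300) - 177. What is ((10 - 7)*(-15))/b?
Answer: 9/140 ≈ 0.064286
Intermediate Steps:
b = -700 (b = -523 - 177 = -700)
((10 - 7)*(-15))/b = ((10 - 7)*(-15))/(-700) = (3*(-15))*(-1/700) = -45*(-1/700) = 9/140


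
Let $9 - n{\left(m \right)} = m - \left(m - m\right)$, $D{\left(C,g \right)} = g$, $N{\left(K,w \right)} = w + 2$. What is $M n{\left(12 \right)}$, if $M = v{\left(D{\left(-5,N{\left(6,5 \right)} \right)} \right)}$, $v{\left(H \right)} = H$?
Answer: $-21$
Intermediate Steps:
$N{\left(K,w \right)} = 2 + w$
$n{\left(m \right)} = 9 - m$ ($n{\left(m \right)} = 9 - \left(m - \left(m - m\right)\right) = 9 - \left(m - 0\right) = 9 - \left(m + 0\right) = 9 - m$)
$M = 7$ ($M = 2 + 5 = 7$)
$M n{\left(12 \right)} = 7 \left(9 - 12\right) = 7 \left(-3\right) = -21$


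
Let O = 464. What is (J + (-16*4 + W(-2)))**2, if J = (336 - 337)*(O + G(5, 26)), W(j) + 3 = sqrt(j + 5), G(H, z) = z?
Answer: (557 - sqrt(3))**2 ≈ 3.0832e+5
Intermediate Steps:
W(j) = -3 + sqrt(5 + j) (W(j) = -3 + sqrt(j + 5) = -3 + sqrt(5 + j))
J = -490 (J = (336 - 337)*(464 + 26) = -1*490 = -490)
(J + (-16*4 + W(-2)))**2 = (-490 + (-16*4 + (-3 + sqrt(5 - 2))))**2 = (-490 + (-64 + (-3 + sqrt(3))))**2 = (-490 + (-67 + sqrt(3)))**2 = (-557 + sqrt(3))**2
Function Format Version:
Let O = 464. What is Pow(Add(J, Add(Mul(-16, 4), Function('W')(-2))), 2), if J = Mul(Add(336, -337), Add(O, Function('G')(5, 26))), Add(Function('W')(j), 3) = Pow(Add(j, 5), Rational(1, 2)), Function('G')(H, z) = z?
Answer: Pow(Add(557, Mul(-1, Pow(3, Rational(1, 2)))), 2) ≈ 3.0832e+5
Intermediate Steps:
Function('W')(j) = Add(-3, Pow(Add(5, j), Rational(1, 2))) (Function('W')(j) = Add(-3, Pow(Add(j, 5), Rational(1, 2))) = Add(-3, Pow(Add(5, j), Rational(1, 2))))
J = -490 (J = Mul(Add(336, -337), Add(464, 26)) = Mul(-1, 490) = -490)
Pow(Add(J, Add(Mul(-16, 4), Function('W')(-2))), 2) = Pow(Add(-490, Add(Mul(-16, 4), Add(-3, Pow(Add(5, -2), Rational(1, 2))))), 2) = Pow(Add(-490, Add(-64, Add(-3, Pow(3, Rational(1, 2))))), 2) = Pow(Add(-490, Add(-67, Pow(3, Rational(1, 2)))), 2) = Pow(Add(-557, Pow(3, Rational(1, 2))), 2)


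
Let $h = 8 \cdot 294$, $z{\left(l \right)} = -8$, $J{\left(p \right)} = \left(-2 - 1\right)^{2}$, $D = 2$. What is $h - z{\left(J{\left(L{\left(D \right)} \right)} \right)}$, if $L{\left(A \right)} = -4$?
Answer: $2360$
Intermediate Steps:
$J{\left(p \right)} = 9$ ($J{\left(p \right)} = \left(-3\right)^{2} = 9$)
$h = 2352$
$h - z{\left(J{\left(L{\left(D \right)} \right)} \right)} = 2352 - -8 = 2352 + 8 = 2360$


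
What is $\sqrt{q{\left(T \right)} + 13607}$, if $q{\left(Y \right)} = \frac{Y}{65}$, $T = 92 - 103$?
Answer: $\frac{2 \sqrt{14372215}}{65} \approx 116.65$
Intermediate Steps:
$T = -11$ ($T = 92 - 103 = -11$)
$q{\left(Y \right)} = \frac{Y}{65}$ ($q{\left(Y \right)} = Y \frac{1}{65} = \frac{Y}{65}$)
$\sqrt{q{\left(T \right)} + 13607} = \sqrt{\frac{1}{65} \left(-11\right) + 13607} = \sqrt{- \frac{11}{65} + 13607} = \sqrt{\frac{884444}{65}} = \frac{2 \sqrt{14372215}}{65}$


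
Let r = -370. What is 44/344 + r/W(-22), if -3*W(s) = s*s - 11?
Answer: 2341/946 ≈ 2.4746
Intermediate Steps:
W(s) = 11/3 - s²/3 (W(s) = -(s*s - 11)/3 = -(s² - 11)/3 = -(-11 + s²)/3 = 11/3 - s²/3)
44/344 + r/W(-22) = 44/344 - 370/(11/3 - ⅓*(-22)²) = 44*(1/344) - 370/(11/3 - ⅓*484) = 11/86 - 370/(11/3 - 484/3) = 11/86 - 370/(-473/3) = 11/86 - 370*(-3/473) = 11/86 + 1110/473 = 2341/946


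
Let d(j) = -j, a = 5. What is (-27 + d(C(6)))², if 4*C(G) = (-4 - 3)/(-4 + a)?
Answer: 10201/16 ≈ 637.56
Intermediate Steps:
C(G) = -7/4 (C(G) = ((-4 - 3)/(-4 + 5))/4 = (-7/1)/4 = (-7*1)/4 = (¼)*(-7) = -7/4)
(-27 + d(C(6)))² = (-27 - 1*(-7/4))² = (-27 + 7/4)² = (-101/4)² = 10201/16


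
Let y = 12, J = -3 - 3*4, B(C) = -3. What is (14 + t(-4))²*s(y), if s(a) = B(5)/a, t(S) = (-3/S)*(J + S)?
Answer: -1/64 ≈ -0.015625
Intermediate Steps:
J = -15 (J = -3 - 12 = -15)
t(S) = -3*(-15 + S)/S (t(S) = (-3/S)*(-15 + S) = -3*(-15 + S)/S)
s(a) = -3/a
(14 + t(-4))²*s(y) = (14 + (-3 + 45/(-4)))²*(-3/12) = (14 + (-3 + 45*(-¼)))²*(-3*1/12) = (14 + (-3 - 45/4))²*(-¼) = (14 - 57/4)²*(-¼) = (-¼)²*(-¼) = (1/16)*(-¼) = -1/64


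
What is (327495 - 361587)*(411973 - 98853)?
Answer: -10674887040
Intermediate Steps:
(327495 - 361587)*(411973 - 98853) = -34092*313120 = -10674887040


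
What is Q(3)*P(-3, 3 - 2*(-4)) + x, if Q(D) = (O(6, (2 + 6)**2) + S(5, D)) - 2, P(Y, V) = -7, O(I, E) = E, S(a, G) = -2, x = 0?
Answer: -420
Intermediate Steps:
Q(D) = 60 (Q(D) = ((2 + 6)**2 - 2) - 2 = (8**2 - 2) - 2 = (64 - 2) - 2 = 62 - 2 = 60)
Q(3)*P(-3, 3 - 2*(-4)) + x = 60*(-7) + 0 = -420 + 0 = -420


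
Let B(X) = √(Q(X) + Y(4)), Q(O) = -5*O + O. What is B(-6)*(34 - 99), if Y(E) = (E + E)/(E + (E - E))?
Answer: -65*√26 ≈ -331.44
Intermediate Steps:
Y(E) = 2 (Y(E) = (2*E)/(E + 0) = (2*E)/E = 2)
Q(O) = -4*O
B(X) = √(2 - 4*X) (B(X) = √(-4*X + 2) = √(2 - 4*X))
B(-6)*(34 - 99) = √(2 - 4*(-6))*(34 - 99) = √(2 + 24)*(-65) = √26*(-65) = -65*√26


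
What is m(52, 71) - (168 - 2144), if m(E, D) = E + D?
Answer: 2099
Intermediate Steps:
m(E, D) = D + E
m(52, 71) - (168 - 2144) = (71 + 52) - (168 - 2144) = 123 - 1*(-1976) = 123 + 1976 = 2099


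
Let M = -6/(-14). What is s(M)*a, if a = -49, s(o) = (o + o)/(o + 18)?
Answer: -98/43 ≈ -2.2791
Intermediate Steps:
M = 3/7 (M = -6*(-1/14) = 3/7 ≈ 0.42857)
s(o) = 2*o/(18 + o) (s(o) = (2*o)/(18 + o) = 2*o/(18 + o))
s(M)*a = (2*(3/7)/(18 + 3/7))*(-49) = (2*(3/7)/(129/7))*(-49) = (2*(3/7)*(7/129))*(-49) = (2/43)*(-49) = -98/43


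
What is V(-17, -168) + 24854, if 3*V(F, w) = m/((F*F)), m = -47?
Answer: 21548371/867 ≈ 24854.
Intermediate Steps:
V(F, w) = -47/(3*F²) (V(F, w) = (-47/F²)/3 = -47/(3*F²))
V(-17, -168) + 24854 = -47/3/(-17)² + 24854 = -47/3*1/289 + 24854 = -47/867 + 24854 = 21548371/867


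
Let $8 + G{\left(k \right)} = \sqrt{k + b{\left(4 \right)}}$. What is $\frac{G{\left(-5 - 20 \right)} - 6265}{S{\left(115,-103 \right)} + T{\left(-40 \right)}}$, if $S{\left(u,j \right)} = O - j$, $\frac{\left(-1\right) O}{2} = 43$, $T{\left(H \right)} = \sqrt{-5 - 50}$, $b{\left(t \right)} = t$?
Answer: $- \frac{106641}{344} + \frac{\sqrt{1155}}{344} + \frac{17 i \sqrt{21}}{344} + \frac{6273 i \sqrt{55}}{344} \approx -309.9 + 135.46 i$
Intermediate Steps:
$T{\left(H \right)} = i \sqrt{55}$ ($T{\left(H \right)} = \sqrt{-55} = i \sqrt{55}$)
$O = -86$ ($O = \left(-2\right) 43 = -86$)
$S{\left(u,j \right)} = -86 - j$
$G{\left(k \right)} = -8 + \sqrt{4 + k}$ ($G{\left(k \right)} = -8 + \sqrt{k + 4} = -8 + \sqrt{4 + k}$)
$\frac{G{\left(-5 - 20 \right)} - 6265}{S{\left(115,-103 \right)} + T{\left(-40 \right)}} = \frac{\left(-8 + \sqrt{4 - 25}\right) - 6265}{\left(-86 - -103\right) + i \sqrt{55}} = \frac{\left(-8 + \sqrt{4 - 25}\right) - 6265}{\left(-86 + 103\right) + i \sqrt{55}} = \frac{\left(-8 + \sqrt{4 - 25}\right) - 6265}{17 + i \sqrt{55}} = \frac{\left(-8 + \sqrt{-21}\right) - 6265}{17 + i \sqrt{55}} = \frac{\left(-8 + i \sqrt{21}\right) - 6265}{17 + i \sqrt{55}} = \frac{-6273 + i \sqrt{21}}{17 + i \sqrt{55}}$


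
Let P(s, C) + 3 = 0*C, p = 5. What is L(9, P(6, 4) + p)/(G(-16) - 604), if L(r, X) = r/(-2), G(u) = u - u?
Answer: 9/1208 ≈ 0.0074503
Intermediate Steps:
P(s, C) = -3 (P(s, C) = -3 + 0*C = -3 + 0 = -3)
G(u) = 0
L(r, X) = -r/2 (L(r, X) = r*(-½) = -r/2)
L(9, P(6, 4) + p)/(G(-16) - 604) = (-½*9)/(0 - 604) = -9/2/(-604) = -9/2*(-1/604) = 9/1208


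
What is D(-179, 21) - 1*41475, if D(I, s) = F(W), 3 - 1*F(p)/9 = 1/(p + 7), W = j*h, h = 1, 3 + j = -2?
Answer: -82905/2 ≈ -41453.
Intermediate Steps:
j = -5 (j = -3 - 2 = -5)
W = -5 (W = -5*1 = -5)
F(p) = 27 - 9/(7 + p) (F(p) = 27 - 9/(p + 7) = 27 - 9/(7 + p))
D(I, s) = 45/2 (D(I, s) = 9*(20 + 3*(-5))/(7 - 5) = 9*(20 - 15)/2 = 9*(1/2)*5 = 45/2)
D(-179, 21) - 1*41475 = 45/2 - 1*41475 = 45/2 - 41475 = -82905/2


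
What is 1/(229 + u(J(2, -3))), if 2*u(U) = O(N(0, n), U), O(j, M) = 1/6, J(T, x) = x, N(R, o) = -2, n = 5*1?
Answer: 12/2749 ≈ 0.0043652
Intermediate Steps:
n = 5
O(j, M) = ⅙
u(U) = 1/12 (u(U) = (½)*(⅙) = 1/12)
1/(229 + u(J(2, -3))) = 1/(229 + 1/12) = 1/(2749/12) = 12/2749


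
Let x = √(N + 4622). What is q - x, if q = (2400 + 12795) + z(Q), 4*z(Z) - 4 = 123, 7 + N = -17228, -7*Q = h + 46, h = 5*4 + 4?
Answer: 60907/4 - I*√12613 ≈ 15227.0 - 112.31*I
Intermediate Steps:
h = 24 (h = 20 + 4 = 24)
Q = -10 (Q = -(24 + 46)/7 = -⅐*70 = -10)
N = -17235 (N = -7 - 17228 = -17235)
z(Z) = 127/4 (z(Z) = 1 + (¼)*123 = 1 + 123/4 = 127/4)
x = I*√12613 (x = √(-17235 + 4622) = √(-12613) = I*√12613 ≈ 112.31*I)
q = 60907/4 (q = (2400 + 12795) + 127/4 = 15195 + 127/4 = 60907/4 ≈ 15227.)
q - x = 60907/4 - I*√12613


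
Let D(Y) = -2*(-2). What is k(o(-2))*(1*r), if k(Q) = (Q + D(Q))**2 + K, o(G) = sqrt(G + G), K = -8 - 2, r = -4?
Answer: -8 - 64*I ≈ -8.0 - 64.0*I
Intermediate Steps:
K = -10
D(Y) = 4
o(G) = sqrt(2)*sqrt(G) (o(G) = sqrt(2*G) = sqrt(2)*sqrt(G))
k(Q) = -10 + (4 + Q)**2 (k(Q) = (Q + 4)**2 - 10 = (4 + Q)**2 - 10 = -10 + (4 + Q)**2)
k(o(-2))*(1*r) = (-10 + (4 + sqrt(2)*sqrt(-2))**2)*(1*(-4)) = (-10 + (4 + sqrt(2)*(I*sqrt(2)))**2)*(-4) = (-10 + (4 + 2*I)**2)*(-4) = 40 - 4*(4 + 2*I)**2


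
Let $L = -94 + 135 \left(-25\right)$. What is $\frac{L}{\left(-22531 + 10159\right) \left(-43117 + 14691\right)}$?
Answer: $- \frac{3469}{351686472} \approx -9.8639 \cdot 10^{-6}$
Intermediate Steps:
$L = -3469$ ($L = -94 - 3375 = -3469$)
$\frac{L}{\left(-22531 + 10159\right) \left(-43117 + 14691\right)} = - \frac{3469}{\left(-22531 + 10159\right) \left(-43117 + 14691\right)} = - \frac{3469}{\left(-12372\right) \left(-28426\right)} = - \frac{3469}{351686472}$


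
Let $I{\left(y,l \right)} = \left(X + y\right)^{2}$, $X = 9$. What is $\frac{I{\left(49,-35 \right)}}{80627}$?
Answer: $\frac{3364}{80627} \approx 0.041723$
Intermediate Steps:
$I{\left(y,l \right)} = \left(9 + y\right)^{2}$
$\frac{I{\left(49,-35 \right)}}{80627} = \frac{\left(9 + 49\right)^{2}}{80627} = 58^{2} \cdot \frac{1}{80627} = 3364 \cdot \frac{1}{80627} = \frac{3364}{80627}$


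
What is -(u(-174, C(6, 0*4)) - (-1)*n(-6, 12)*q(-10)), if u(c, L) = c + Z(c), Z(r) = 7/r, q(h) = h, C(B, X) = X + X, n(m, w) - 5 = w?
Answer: 59863/174 ≈ 344.04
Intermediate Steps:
n(m, w) = 5 + w
C(B, X) = 2*X
u(c, L) = c + 7/c
-(u(-174, C(6, 0*4)) - (-1)*n(-6, 12)*q(-10)) = -((-174 + 7/(-174)) - (-1)*(5 + 12)*(-10)) = -((-174 + 7*(-1/174)) - (-1)*17*(-10)) = -((-174 - 7/174) - (-1)*(-170)) = -(-30283/174 - 1*170) = -(-30283/174 - 170) = -1*(-59863/174) = 59863/174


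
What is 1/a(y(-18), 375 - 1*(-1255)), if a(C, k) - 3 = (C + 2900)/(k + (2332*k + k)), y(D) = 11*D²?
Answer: 951105/2854931 ≈ 0.33314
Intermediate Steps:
a(C, k) = 3 + (2900 + C)/(2334*k) (a(C, k) = 3 + (C + 2900)/(k + (2332*k + k)) = 3 + (2900 + C)/(k + 2333*k) = 3 + (2900 + C)/((2334*k)) = 3 + (2900 + C)*(1/(2334*k)) = 3 + (2900 + C)/(2334*k))
1/a(y(-18), 375 - 1*(-1255)) = 1/((2900 + 11*(-18)² + 7002*(375 - 1*(-1255)))/(2334*(375 - 1*(-1255)))) = 1/((2900 + 11*324 + 7002*(375 + 1255))/(2334*(375 + 1255))) = 1/((1/2334)*(2900 + 3564 + 7002*1630)/1630) = 1/((1/2334)*(1/1630)*(2900 + 3564 + 11413260)) = 1/((1/2334)*(1/1630)*11419724) = 1/(2854931/951105) = 951105/2854931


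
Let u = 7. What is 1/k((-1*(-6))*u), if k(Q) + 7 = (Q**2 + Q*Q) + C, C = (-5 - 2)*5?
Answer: 1/3486 ≈ 0.00028686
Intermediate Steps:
C = -35 (C = -7*5 = -35)
k(Q) = -42 + 2*Q**2 (k(Q) = -7 + ((Q**2 + Q*Q) - 35) = -7 + ((Q**2 + Q**2) - 35) = -7 + (2*Q**2 - 35) = -7 + (-35 + 2*Q**2) = -42 + 2*Q**2)
1/k((-1*(-6))*u) = 1/(-42 + 2*(-1*(-6)*7)**2) = 1/(-42 + 2*(6*7)**2) = 1/(-42 + 2*42**2) = 1/(-42 + 2*1764) = 1/(-42 + 3528) = 1/3486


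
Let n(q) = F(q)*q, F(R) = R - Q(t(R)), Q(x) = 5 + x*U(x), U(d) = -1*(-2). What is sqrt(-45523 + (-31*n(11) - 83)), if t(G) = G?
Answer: 5*I*sqrt(1606) ≈ 200.37*I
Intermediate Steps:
U(d) = 2
Q(x) = 5 + 2*x (Q(x) = 5 + x*2 = 5 + 2*x)
F(R) = -5 - R (F(R) = R - (5 + 2*R) = R + (-5 - 2*R) = -5 - R)
n(q) = q*(-5 - q) (n(q) = (-5 - q)*q = q*(-5 - q))
sqrt(-45523 + (-31*n(11) - 83)) = sqrt(-45523 + (-(-31)*11*(5 + 11) - 83)) = sqrt(-45523 + (-(-31)*11*16 - 83)) = sqrt(-45523 + (-31*(-176) - 83)) = sqrt(-45523 + (5456 - 83)) = sqrt(-45523 + 5373) = sqrt(-40150) = 5*I*sqrt(1606)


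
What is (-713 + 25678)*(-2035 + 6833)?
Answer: 119782070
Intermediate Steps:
(-713 + 25678)*(-2035 + 6833) = 24965*4798 = 119782070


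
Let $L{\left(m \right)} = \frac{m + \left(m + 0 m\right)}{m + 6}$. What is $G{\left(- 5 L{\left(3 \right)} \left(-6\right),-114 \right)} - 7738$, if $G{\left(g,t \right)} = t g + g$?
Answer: $-9998$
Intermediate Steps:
$L{\left(m \right)} = \frac{2 m}{6 + m}$ ($L{\left(m \right)} = \frac{m + \left(m + 0\right)}{6 + m} = \frac{m + m}{6 + m} = \frac{2 m}{6 + m}$)
$G{\left(g,t \right)} = g + g t$ ($G{\left(g,t \right)} = g t + g = g + g t$)
$G{\left(- 5 L{\left(3 \right)} \left(-6\right),-114 \right)} - 7738 = - 5 \cdot 2 \cdot 3 \frac{1}{6 + 3} \left(-6\right) \left(1 - 114\right) - 7738 = - 5 \cdot 2 \cdot 3 \cdot \frac{1}{9} \left(-6\right) \left(-113\right) - 7738 = \left(-5\right) \frac{2}{3} \left(-6\right) \left(-113\right) - 7738 = \left(- \frac{10}{3}\right) \left(-6\right) \left(-113\right) - 7738 = 20 \left(-113\right) - 7738 = -2260 - 7738 = -9998$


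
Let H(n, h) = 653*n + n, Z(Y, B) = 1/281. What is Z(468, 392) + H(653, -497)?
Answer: 120004423/281 ≈ 4.2706e+5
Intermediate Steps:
Z(Y, B) = 1/281
H(n, h) = 654*n
Z(468, 392) + H(653, -497) = 1/281 + 654*653 = 1/281 + 427062 = 120004423/281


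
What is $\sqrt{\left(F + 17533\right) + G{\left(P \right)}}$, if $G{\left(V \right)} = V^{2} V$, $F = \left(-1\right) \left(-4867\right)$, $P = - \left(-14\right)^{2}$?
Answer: $8 i \sqrt{117299} \approx 2739.9 i$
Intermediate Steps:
$P = -196$ ($P = \left(-1\right) 196 = -196$)
$F = 4867$
$G{\left(V \right)} = V^{3}$
$\sqrt{\left(F + 17533\right) + G{\left(P \right)}} = \sqrt{\left(4867 + 17533\right) + \left(-196\right)^{3}} = \sqrt{22400 - 7529536} = \sqrt{-7507136} = 8 i \sqrt{117299}$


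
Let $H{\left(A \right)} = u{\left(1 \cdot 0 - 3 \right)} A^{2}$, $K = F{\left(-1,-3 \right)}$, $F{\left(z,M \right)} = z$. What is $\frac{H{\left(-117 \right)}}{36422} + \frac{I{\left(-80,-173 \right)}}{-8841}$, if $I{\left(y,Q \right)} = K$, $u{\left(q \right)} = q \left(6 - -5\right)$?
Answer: $- \frac{3993770395}{322006902} \approx -12.403$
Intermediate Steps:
$K = -1$
$u{\left(q \right)} = 11 q$ ($u{\left(q \right)} = q \left(6 + 5\right) = q 11 = 11 q$)
$I{\left(y,Q \right)} = -1$
$H{\left(A \right)} = - 33 A^{2}$ ($H{\left(A \right)} = 11 \left(1 \cdot 0 - 3\right) A^{2} = 11 \left(0 - 3\right) A^{2} = 11 \left(-3\right) A^{2} = - 33 A^{2}$)
$\frac{H{\left(-117 \right)}}{36422} + \frac{I{\left(-80,-173 \right)}}{-8841} = \frac{\left(-33\right) \left(-117\right)^{2}}{36422} - \frac{1}{-8841} = \left(-33\right) 13689 \cdot \frac{1}{36422} - - \frac{1}{8841} = \left(-451737\right) \frac{1}{36422} + \frac{1}{8841} = - \frac{451737}{36422} + \frac{1}{8841} = - \frac{3993770395}{322006902}$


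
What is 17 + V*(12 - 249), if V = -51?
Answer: 12104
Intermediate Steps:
17 + V*(12 - 249) = 17 - 51*(12 - 249) = 17 - 51*(-237) = 17 + 12087 = 12104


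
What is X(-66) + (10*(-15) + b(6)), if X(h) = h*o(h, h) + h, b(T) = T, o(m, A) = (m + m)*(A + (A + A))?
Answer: -1725186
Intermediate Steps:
o(m, A) = 6*A*m (o(m, A) = (2*m)*(A + 2*A) = (2*m)*(3*A) = 6*A*m)
X(h) = h + 6*h**3 (X(h) = h*(6*h*h) + h = h*(6*h**2) + h = 6*h**3 + h = h + 6*h**3)
X(-66) + (10*(-15) + b(6)) = (-66 + 6*(-66)**3) + (10*(-15) + 6) = (-66 + 6*(-287496)) + (-150 + 6) = (-66 - 1724976) - 144 = -1725042 - 144 = -1725186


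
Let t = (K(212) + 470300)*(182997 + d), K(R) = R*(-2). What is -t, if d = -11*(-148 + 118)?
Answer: -86140957452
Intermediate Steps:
K(R) = -2*R
d = 330 (d = -11*(-30) = 330)
t = 86140957452 (t = (-2*212 + 470300)*(182997 + 330) = (-424 + 470300)*183327 = 469876*183327 = 86140957452)
-t = -1*86140957452 = -86140957452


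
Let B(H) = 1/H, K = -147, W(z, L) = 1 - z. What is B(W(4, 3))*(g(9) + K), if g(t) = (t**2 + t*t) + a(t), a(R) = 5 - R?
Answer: -11/3 ≈ -3.6667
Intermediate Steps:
g(t) = 5 - t + 2*t**2 (g(t) = (t**2 + t*t) + (5 - t) = (t**2 + t**2) + (5 - t) = 2*t**2 + (5 - t) = 5 - t + 2*t**2)
B(W(4, 3))*(g(9) + K) = ((5 - 1*9 + 2*9**2) - 147)/(1 - 1*4) = ((5 - 9 + 2*81) - 147)/(1 - 4) = ((5 - 9 + 162) - 147)/(-3) = -(158 - 147)/3 = -1/3*11 = -11/3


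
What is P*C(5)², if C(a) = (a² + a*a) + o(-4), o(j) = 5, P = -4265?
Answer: -12901625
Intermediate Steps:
C(a) = 5 + 2*a² (C(a) = (a² + a*a) + 5 = (a² + a²) + 5 = 2*a² + 5 = 5 + 2*a²)
P*C(5)² = -4265*(5 + 2*5²)² = -4265*(5 + 2*25)² = -4265*(5 + 50)² = -4265*55² = -4265*3025 = -12901625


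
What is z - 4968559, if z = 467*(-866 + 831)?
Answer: -4984904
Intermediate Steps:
z = -16345 (z = 467*(-35) = -16345)
z - 4968559 = -16345 - 4968559 = -4984904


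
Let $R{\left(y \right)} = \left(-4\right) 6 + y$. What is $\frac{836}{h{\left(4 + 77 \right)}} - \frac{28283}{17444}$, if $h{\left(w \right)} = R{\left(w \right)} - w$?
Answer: $- \frac{1907747}{52332} \approx -36.455$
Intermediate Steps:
$R{\left(y \right)} = -24 + y$
$h{\left(w \right)} = -24$ ($h{\left(w \right)} = \left(-24 + w\right) - w = -24$)
$\frac{836}{h{\left(4 + 77 \right)}} - \frac{28283}{17444} = \frac{836}{-24} - \frac{28283}{17444} = 836 \left(- \frac{1}{24}\right) - \frac{28283}{17444} = - \frac{209}{6} - \frac{28283}{17444} = - \frac{1907747}{52332}$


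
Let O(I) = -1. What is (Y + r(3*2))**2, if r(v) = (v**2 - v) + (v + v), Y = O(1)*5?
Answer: 1369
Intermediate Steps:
Y = -5 (Y = -1*5 = -5)
r(v) = v + v**2 (r(v) = (v**2 - v) + 2*v = v + v**2)
(Y + r(3*2))**2 = (-5 + (3*2)*(1 + 3*2))**2 = (-5 + 6*(1 + 6))**2 = (-5 + 6*7)**2 = (-5 + 42)**2 = 37**2 = 1369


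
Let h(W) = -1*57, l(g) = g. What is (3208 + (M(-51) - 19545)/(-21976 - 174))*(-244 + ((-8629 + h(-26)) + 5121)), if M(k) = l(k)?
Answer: -135365757982/11075 ≈ -1.2223e+7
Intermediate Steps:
M(k) = k
h(W) = -57
(3208 + (M(-51) - 19545)/(-21976 - 174))*(-244 + ((-8629 + h(-26)) + 5121)) = (3208 + (-51 - 19545)/(-21976 - 174))*(-244 + ((-8629 - 57) + 5121)) = (3208 - 19596/(-22150))*(-244 + (-8686 + 5121)) = (3208 - 19596*(-1/22150))*(-244 - 3565) = (3208 + 9798/11075)*(-3809) = (35538398/11075)*(-3809) = -135365757982/11075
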